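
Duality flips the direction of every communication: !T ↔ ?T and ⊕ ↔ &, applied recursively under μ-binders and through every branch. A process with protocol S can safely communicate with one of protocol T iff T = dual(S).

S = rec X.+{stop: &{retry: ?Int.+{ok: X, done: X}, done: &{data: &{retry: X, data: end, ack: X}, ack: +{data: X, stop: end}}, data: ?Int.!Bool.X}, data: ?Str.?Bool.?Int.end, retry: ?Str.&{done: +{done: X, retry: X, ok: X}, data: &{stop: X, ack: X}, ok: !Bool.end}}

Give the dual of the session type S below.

rec X.&{stop: +{retry: !Int.&{ok: X, done: X}, done: +{data: +{retry: X, data: end, ack: X}, ack: &{data: X, stop: end}}, data: !Int.?Bool.X}, data: !Str.!Bool.!Int.end, retry: !Str.+{done: &{done: X, retry: X, ok: X}, data: +{stop: X, ack: X}, ok: ?Bool.end}}

rec X → rec X  (μ self-dual)
  +{stop,data,retry} → &{stop,data,retry}  (select→offer)
    case stop:
      &{retry,done,data} → +{retry,done,data}  (offer→select)
        case retry:
          ?Int → !Int
            +{ok,done} → &{ok,done}  (select→offer)
              case ok:
                X self-dual
              case done:
                X self-dual
        case done:
          &{data,ack} → +{data,ack}  (offer→select)
            case data:
              &{retry,data,ack} → +{retry,data,ack}  (offer→select)
                case retry:
                  X self-dual
                case data:
                  end self-dual
                case ack:
                  X self-dual
            case ack:
              +{data,stop} → &{data,stop}  (select→offer)
                case data:
                  X self-dual
                case stop:
                  end self-dual
        case data:
          ?Int → !Int
            !Bool → ?Bool
              X self-dual
    case data:
      ?Str → !Str
        ?Bool → !Bool
          ?Int → !Int
            end self-dual
    case retry:
      ?Str → !Str
        &{done,data,ok} → +{done,data,ok}  (offer→select)
          case done:
            +{done,retry,ok} → &{done,retry,ok}  (select→offer)
              case done:
                X self-dual
              case retry:
                X self-dual
              case ok:
                X self-dual
          case data:
            &{stop,ack} → +{stop,ack}  (offer→select)
              case stop:
                X self-dual
              case ack:
                X self-dual
          case ok:
            !Bool → ?Bool
              end self-dual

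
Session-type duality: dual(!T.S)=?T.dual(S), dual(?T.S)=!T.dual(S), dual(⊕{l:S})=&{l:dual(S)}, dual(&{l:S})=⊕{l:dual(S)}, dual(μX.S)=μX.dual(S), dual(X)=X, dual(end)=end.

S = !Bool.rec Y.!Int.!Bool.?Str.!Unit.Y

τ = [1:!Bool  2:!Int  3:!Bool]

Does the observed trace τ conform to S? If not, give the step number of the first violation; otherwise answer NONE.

NONE

@1 !Bool  ok  state: rec Y.…
@2 !Int  ok  state: !Bool.?Str.!Unit.rec Y.…
@3 !Bool  ok  state: ?Str.!Unit.rec Y.…
trace exhausted — no violation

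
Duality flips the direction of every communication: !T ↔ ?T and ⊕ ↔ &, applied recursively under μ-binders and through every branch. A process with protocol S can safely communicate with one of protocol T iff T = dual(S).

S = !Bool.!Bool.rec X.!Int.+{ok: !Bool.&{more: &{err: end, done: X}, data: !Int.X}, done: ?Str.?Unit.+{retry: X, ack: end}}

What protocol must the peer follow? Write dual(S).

?Bool.?Bool.rec X.?Int.&{ok: ?Bool.+{more: +{err: end, done: X}, data: ?Int.X}, done: !Str.!Unit.&{retry: X, ack: end}}

!Bool → ?Bool
  !Bool → ?Bool
    rec X → rec X  (binder kept)
      !Int → ?Int
        +{ok,done} → &{ok,done}  (internal→external)
          [ok]
            !Bool → ?Bool
              &{more,data} → +{more,data}  (&→⊕)
                [more]
                  &{err,done} → +{err,done}  (&→⊕)
                    [err]
                      end ↦ end
                    [done]
                      X ↦ X
                [data]
                  !Int → ?Int
                    X ↦ X
          [done]
            ?Str → !Str
              ?Unit → !Unit
                +{retry,ack} → &{retry,ack}  (internal→external)
                  [retry]
                    X ↦ X
                  [ack]
                    end ↦ end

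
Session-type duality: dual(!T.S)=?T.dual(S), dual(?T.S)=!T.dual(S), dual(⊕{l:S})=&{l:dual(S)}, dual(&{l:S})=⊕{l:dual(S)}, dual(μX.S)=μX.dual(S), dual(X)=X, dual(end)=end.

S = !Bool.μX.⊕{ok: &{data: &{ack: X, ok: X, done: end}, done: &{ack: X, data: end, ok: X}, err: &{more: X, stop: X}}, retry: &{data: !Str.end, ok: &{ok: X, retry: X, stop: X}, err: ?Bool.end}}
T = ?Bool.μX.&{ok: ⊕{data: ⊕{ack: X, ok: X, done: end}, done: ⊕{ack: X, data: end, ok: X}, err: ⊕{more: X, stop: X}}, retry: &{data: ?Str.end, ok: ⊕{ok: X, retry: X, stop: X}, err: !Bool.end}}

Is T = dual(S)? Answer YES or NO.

!Bool ‖ ?Bool  match
  μX ‖ μX  match (binder kept)
    ⊕{ok,retry} ‖ &{ok,retry}  match label sets agree
      case ok:
        &{data,done,err} ‖ ⊕{data,done,err}  match label sets agree
          case data:
            &{ack,ok,done} ‖ ⊕{ack,ok,done}  match label sets agree
              case ack:
                X ‖ X  match
              case ok:
                X ‖ X  match
              case done:
                end ‖ end  match
          case done:
            &{ack,data,ok} ‖ ⊕{ack,data,ok}  match label sets agree
              case ack:
                X ‖ X  match
              case data:
                end ‖ end  match
              case ok:
                X ‖ X  match
          case err:
            &{more,stop} ‖ ⊕{more,stop}  match label sets agree
              case more:
                X ‖ X  match
              case stop:
                X ‖ X  match
      case retry:
        &{data,ok,err} ‖ &{data,ok,err}  ✗ choice polarity not flipped — not dual

NO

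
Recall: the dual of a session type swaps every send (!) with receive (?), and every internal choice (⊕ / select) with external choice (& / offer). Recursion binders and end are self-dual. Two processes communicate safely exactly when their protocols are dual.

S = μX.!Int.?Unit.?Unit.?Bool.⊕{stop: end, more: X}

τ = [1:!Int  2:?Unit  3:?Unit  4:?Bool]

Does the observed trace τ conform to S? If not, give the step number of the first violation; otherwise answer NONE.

NONE

[1] !Int  ✓  now at ?Unit.?Unit.?Bool.⊕{stop: end, more: μX.…}
[2] ?Unit  ✓  now at ?Unit.?Bool.⊕{stop: end, more: μX.…}
[3] ?Unit  ✓  now at ?Bool.⊕{stop: end, more: μX.…}
[4] ?Bool  ✓  now at ⊕{stop: end, more: μX.…}
τ conforms to S (length 4)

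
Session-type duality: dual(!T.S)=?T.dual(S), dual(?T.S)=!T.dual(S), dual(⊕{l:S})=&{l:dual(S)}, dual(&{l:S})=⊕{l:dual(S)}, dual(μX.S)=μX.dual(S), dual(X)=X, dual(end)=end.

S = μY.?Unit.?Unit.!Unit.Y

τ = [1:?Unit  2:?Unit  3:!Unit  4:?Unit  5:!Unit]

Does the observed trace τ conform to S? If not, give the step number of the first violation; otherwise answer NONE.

[1] ?Unit  ✓  state: ?Unit.!Unit.μY.…
[2] ?Unit  ✓  state: !Unit.μY.…
[3] !Unit  ✓  state: μY.…
[4] ?Unit  ✓  state: ?Unit.!Unit.μY.…
[5] got !Unit, protocol expects ?Unit  ✗

5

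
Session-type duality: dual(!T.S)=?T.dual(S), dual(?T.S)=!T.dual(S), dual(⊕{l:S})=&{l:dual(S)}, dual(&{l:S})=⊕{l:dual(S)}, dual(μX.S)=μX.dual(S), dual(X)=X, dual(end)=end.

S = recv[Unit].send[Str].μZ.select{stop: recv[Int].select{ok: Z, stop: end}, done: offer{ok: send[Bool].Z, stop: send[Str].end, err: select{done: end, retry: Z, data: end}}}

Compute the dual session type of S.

recv[Unit] ↦ send[Unit]
  send[Str] ↦ recv[Str]
    μZ ↦ μZ  (μ self-dual)
      select{stop,done} ↦ offer{stop,done}  (⊕→&)
        [stop]
          recv[Int] ↦ send[Int]
            select{ok,stop} ↦ offer{ok,stop}  (⊕→&)
              [ok]
                Z self-dual
              [stop]
                end self-dual
        [done]
          offer{ok,stop,err} ↦ select{ok,stop,err}  (offer→select)
            [ok]
              send[Bool] ↦ recv[Bool]
                Z self-dual
            [stop]
              send[Str] ↦ recv[Str]
                end self-dual
            [err]
              select{done,retry,data} ↦ offer{done,retry,data}  (⊕→&)
                [done]
                  end self-dual
                [retry]
                  Z self-dual
                [data]
                  end self-dual

send[Unit].recv[Str].μZ.offer{stop: send[Int].offer{ok: Z, stop: end}, done: select{ok: recv[Bool].Z, stop: recv[Str].end, err: offer{done: end, retry: Z, data: end}}}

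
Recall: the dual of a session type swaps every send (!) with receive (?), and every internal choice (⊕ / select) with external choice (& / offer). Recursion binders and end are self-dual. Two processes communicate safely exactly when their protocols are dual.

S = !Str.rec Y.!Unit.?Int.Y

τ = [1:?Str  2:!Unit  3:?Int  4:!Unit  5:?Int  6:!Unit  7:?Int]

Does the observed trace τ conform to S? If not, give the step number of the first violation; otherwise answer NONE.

[1] got ?Str, protocol expects !Str  ✗

1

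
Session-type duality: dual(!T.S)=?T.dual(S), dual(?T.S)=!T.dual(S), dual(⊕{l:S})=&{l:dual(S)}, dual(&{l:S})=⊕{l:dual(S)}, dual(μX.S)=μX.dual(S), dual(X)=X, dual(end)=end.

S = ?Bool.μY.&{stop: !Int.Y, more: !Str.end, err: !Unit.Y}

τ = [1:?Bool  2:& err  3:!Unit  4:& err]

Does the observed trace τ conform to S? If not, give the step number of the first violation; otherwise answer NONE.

NONE

@1 ?Bool  ok  now at μY.…
@2 & err  ok  now at !Unit.μY.…
@3 !Unit  ok  now at μY.…
@4 & err  ok  now at !Unit.μY.…
trace exhausted — no violation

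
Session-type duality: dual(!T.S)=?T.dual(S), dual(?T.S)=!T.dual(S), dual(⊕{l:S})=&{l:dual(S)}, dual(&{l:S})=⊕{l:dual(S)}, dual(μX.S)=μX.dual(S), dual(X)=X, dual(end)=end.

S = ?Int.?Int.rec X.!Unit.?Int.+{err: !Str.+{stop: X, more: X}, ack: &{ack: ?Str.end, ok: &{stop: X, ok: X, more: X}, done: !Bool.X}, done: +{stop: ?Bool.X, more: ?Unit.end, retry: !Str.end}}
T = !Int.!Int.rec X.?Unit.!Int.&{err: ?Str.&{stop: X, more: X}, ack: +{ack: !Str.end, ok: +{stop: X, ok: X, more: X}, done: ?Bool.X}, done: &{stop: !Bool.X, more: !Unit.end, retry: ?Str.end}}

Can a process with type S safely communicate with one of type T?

?Int | !Int  match
  ?Int | !Int  match
    rec X | rec X  match (μ self-dual)
      !Unit | ?Unit  match
        ?Int | !Int  match
          +{err,ack,done} | &{err,ack,done}  match labels match
            [err]
              !Str | ?Str  match
                +{stop,more} | &{stop,more}  match labels match
                  [stop]
                    X | X  match
                  [more]
                    X | X  match
            [ack]
              &{ack,ok,done} | +{ack,ok,done}  match labels match
                [ack]
                  ?Str | !Str  match
                    end | end  match
                [ok]
                  &{stop,ok,more} | +{stop,ok,more}  match labels match
                    [stop]
                      X | X  match
                    [ok]
                      X | X  match
                    [more]
                      X | X  match
                [done]
                  !Bool | ?Bool  match
                    X | X  match
            [done]
              +{stop,more,retry} | &{stop,more,retry}  match labels match
                [stop]
                  ?Bool | !Bool  match
                    X | X  match
                [more]
                  ?Unit | !Unit  match
                    end | end  match
                [retry]
                  !Str | ?Str  match
                    end | end  match

YES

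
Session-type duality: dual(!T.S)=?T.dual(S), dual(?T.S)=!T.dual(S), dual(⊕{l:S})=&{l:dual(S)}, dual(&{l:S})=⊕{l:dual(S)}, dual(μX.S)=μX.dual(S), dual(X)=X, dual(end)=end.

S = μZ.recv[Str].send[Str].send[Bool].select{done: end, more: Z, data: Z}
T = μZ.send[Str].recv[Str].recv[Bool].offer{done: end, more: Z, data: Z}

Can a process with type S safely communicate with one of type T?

μZ vs μZ  ok (binder kept)
  recv[Str] vs send[Str]  ok
    send[Str] vs recv[Str]  ok
      send[Bool] vs recv[Bool]  ok
        select{done,more,data} vs offer{done,more,data}  ok label sets agree
          [done]
            end vs end  ok
          [more]
            Z vs Z  ok
          [data]
            Z vs Z  ok

YES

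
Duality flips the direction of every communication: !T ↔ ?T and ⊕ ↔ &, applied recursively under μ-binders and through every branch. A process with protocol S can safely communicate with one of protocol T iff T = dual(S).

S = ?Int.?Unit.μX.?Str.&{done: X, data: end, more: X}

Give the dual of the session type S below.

?Int ↦ !Int
  ?Unit ↦ !Unit
    μX ↦ μX  (rec unchanged)
      ?Str ↦ !Str
        &{done,data,more} ↦ ⊕{done,data,more}  (&→⊕)
          case done:
            X ↦ X
          case data:
            end ↦ end
          case more:
            X ↦ X

!Int.!Unit.μX.!Str.⊕{done: X, data: end, more: X}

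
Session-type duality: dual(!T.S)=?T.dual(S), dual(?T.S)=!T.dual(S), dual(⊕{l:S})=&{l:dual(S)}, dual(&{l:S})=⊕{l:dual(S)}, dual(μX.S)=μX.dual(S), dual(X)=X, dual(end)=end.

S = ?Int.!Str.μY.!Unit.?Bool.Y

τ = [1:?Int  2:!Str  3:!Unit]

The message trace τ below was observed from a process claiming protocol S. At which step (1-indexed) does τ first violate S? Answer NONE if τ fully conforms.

step 1: ?Int  match  now at !Str.μY.…
step 2: !Str  match  now at μY.…
step 3: !Unit  match  now at ?Bool.μY.…
all 3 steps conform

NONE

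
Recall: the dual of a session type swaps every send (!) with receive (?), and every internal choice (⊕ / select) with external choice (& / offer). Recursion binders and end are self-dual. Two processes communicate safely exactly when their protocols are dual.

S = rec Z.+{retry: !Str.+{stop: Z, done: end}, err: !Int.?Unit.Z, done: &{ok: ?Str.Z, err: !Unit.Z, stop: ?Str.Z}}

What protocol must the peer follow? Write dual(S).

rec Z.&{retry: ?Str.&{stop: Z, done: end}, err: ?Int.!Unit.Z, done: +{ok: !Str.Z, err: ?Unit.Z, stop: !Str.Z}}

rec Z ↦ rec Z  (rec unchanged)
  +{retry,err,done} ↦ &{retry,err,done}  (⊕→&)
    case retry:
      !Str ↦ ?Str
        +{stop,done} ↦ &{stop,done}  (⊕→&)
          case stop:
            dual(Z) = Z
          case done:
            dual(end) = end
    case err:
      !Int ↦ ?Int
        ?Unit ↦ !Unit
          dual(Z) = Z
    case done:
      &{ok,err,stop} ↦ +{ok,err,stop}  (external→internal)
        case ok:
          ?Str ↦ !Str
            dual(Z) = Z
        case err:
          !Unit ↦ ?Unit
            dual(Z) = Z
        case stop:
          ?Str ↦ !Str
            dual(Z) = Z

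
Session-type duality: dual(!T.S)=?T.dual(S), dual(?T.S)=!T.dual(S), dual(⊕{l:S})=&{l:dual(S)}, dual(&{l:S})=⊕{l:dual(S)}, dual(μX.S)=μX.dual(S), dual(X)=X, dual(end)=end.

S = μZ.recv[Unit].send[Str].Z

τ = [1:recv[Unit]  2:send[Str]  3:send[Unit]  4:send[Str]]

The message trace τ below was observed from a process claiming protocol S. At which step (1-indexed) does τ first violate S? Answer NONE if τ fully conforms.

step 1: recv[Unit]  ok  now at send[Str].μZ.…
step 2: send[Str]  ok  now at μZ.…
step 3: got send[Unit], protocol expects recv[Unit]  ✗

3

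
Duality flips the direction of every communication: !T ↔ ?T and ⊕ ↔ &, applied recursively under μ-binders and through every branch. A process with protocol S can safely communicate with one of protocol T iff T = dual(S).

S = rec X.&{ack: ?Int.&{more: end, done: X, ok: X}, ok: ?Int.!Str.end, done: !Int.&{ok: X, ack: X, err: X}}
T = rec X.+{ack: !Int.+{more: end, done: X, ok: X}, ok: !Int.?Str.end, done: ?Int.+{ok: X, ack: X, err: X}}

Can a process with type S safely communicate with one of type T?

YES

rec X vs rec X  ✓ (binder kept)
  &{ack,ok,done} vs +{ack,ok,done}  ✓ labels match
    • ack:
      ?Int vs !Int  ✓
        &{more,done,ok} vs +{more,done,ok}  ✓ labels match
          • more:
            end vs end  ✓
          • done:
            X vs X  ✓
          • ok:
            X vs X  ✓
    • ok:
      ?Int vs !Int  ✓
        !Str vs ?Str  ✓
          end vs end  ✓
    • done:
      !Int vs ?Int  ✓
        &{ok,ack,err} vs +{ok,ack,err}  ✓ labels match
          • ok:
            X vs X  ✓
          • ack:
            X vs X  ✓
          • err:
            X vs X  ✓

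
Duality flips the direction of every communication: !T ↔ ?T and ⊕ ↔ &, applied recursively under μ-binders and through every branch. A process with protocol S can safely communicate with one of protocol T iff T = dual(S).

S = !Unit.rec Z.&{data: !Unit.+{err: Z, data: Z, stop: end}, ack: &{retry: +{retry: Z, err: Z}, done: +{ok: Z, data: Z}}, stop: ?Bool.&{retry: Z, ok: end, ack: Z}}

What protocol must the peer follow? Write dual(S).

?Unit.rec Z.+{data: ?Unit.&{err: Z, data: Z, stop: end}, ack: +{retry: &{retry: Z, err: Z}, done: &{ok: Z, data: Z}}, stop: !Bool.+{retry: Z, ok: end, ack: Z}}

!Unit = ?Unit
  rec Z = rec Z  (binder kept)
    &{data,ack,stop} = +{data,ack,stop}  (offer→select)
      [data]
        !Unit = ?Unit
          +{err,data,stop} = &{err,data,stop}  (⊕→&)
            [err]
              Z self-dual
            [data]
              Z self-dual
            [stop]
              end self-dual
      [ack]
        &{retry,done} = +{retry,done}  (offer→select)
          [retry]
            +{retry,err} = &{retry,err}  (⊕→&)
              [retry]
                Z self-dual
              [err]
                Z self-dual
          [done]
            +{ok,data} = &{ok,data}  (⊕→&)
              [ok]
                Z self-dual
              [data]
                Z self-dual
      [stop]
        ?Bool = !Bool
          &{retry,ok,ack} = +{retry,ok,ack}  (offer→select)
            [retry]
              Z self-dual
            [ok]
              end self-dual
            [ack]
              Z self-dual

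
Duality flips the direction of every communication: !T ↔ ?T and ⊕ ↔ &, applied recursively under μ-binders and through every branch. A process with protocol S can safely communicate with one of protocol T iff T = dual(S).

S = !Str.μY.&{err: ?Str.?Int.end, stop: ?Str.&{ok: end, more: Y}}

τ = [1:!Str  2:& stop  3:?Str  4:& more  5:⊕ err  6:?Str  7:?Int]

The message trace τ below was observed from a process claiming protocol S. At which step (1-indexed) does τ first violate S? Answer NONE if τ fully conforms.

@1 !Str  ✓  state: μY.…
@2 & stop  ✓  state: ?Str.&{ok: end, more: μY.…}
@3 ?Str  ✓  state: &{ok: end, more: μY.…}
@4 & more  ✓  state: μY.…
@5 got ⊕ err, protocol expects & err or & stop  ✗

5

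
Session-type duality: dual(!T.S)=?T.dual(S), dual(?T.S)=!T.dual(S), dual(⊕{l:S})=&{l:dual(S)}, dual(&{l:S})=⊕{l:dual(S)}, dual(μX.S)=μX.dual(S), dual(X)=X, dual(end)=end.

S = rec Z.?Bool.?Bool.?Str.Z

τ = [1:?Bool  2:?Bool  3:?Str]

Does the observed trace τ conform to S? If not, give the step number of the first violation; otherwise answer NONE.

NONE

step 1: ?Bool  ✓  state: ?Bool.?Str.rec Z.…
step 2: ?Bool  ✓  state: ?Str.rec Z.…
step 3: ?Str  ✓  state: rec Z.…
τ conforms to S (length 3)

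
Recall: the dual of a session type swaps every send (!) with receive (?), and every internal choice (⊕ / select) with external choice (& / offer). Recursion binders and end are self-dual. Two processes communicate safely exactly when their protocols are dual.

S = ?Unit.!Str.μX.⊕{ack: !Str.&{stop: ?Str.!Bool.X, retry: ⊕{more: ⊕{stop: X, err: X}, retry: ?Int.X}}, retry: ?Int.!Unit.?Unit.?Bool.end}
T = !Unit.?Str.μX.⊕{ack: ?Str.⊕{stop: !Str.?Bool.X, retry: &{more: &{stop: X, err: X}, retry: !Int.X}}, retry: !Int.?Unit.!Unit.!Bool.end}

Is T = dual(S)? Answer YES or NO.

?Unit vs !Unit  ok
  !Str vs ?Str  ok
    μX vs μX  ok (rec unchanged)
      ⊕{ack,retry} vs ⊕{ack,retry}  ✗ choice polarity not flipped — not dual

NO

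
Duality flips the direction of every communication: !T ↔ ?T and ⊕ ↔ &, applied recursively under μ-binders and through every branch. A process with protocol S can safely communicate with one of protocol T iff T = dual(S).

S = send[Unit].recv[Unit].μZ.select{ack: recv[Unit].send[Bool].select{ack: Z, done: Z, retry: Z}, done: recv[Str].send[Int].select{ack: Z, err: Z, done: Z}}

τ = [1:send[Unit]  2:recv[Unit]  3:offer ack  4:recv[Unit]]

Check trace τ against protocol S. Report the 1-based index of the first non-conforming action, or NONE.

[1] send[Unit]  ok  now at recv[Unit].μZ.…
[2] recv[Unit]  ok  now at μZ.…
[3] got offer ack, protocol expects select ack or select done  ✗

3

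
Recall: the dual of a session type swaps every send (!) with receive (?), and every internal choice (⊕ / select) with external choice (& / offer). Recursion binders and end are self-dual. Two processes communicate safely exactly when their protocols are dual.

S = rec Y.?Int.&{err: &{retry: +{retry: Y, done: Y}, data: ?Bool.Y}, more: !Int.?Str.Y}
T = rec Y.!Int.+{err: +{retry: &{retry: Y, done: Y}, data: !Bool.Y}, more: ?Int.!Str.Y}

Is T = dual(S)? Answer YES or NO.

rec Y ‖ rec Y  match (μ self-dual)
  ?Int ‖ !Int  match
    &{err,more} ‖ +{err,more}  match same labels
      • err:
        &{retry,data} ‖ +{retry,data}  match same labels
          • retry:
            +{retry,done} ‖ &{retry,done}  match same labels
              • retry:
                Y ‖ Y  match
              • done:
                Y ‖ Y  match
          • data:
            ?Bool ‖ !Bool  match
              Y ‖ Y  match
      • more:
        !Int ‖ ?Int  match
          ?Str ‖ !Str  match
            Y ‖ Y  match

YES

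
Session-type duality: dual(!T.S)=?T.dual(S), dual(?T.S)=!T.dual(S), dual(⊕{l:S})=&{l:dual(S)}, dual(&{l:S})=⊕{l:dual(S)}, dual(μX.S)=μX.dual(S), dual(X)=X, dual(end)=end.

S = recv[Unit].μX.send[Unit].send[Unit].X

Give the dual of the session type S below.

recv[Unit] ↦ send[Unit]
  μX ↦ μX  (binder kept)
    send[Unit] ↦ recv[Unit]
      send[Unit] ↦ recv[Unit]
        X self-dual

send[Unit].μX.recv[Unit].recv[Unit].X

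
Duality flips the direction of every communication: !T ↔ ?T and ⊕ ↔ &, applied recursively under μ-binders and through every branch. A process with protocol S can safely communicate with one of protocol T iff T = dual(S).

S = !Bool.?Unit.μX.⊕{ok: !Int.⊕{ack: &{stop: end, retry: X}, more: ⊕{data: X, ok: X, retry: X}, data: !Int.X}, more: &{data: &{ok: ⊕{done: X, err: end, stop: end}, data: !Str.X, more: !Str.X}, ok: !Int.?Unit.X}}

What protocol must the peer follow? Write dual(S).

!Bool = ?Bool
  ?Unit = !Unit
    μX = μX  (rec unchanged)
      ⊕{ok,more} = &{ok,more}  (internal→external)
        [ok]
          !Int = ?Int
            ⊕{ack,more,data} = &{ack,more,data}  (internal→external)
              [ack]
                &{stop,retry} = ⊕{stop,retry}  (&→⊕)
                  [stop]
                    end self-dual
                  [retry]
                    X self-dual
              [more]
                ⊕{data,ok,retry} = &{data,ok,retry}  (internal→external)
                  [data]
                    X self-dual
                  [ok]
                    X self-dual
                  [retry]
                    X self-dual
              [data]
                !Int = ?Int
                  X self-dual
        [more]
          &{data,ok} = ⊕{data,ok}  (&→⊕)
            [data]
              &{ok,data,more} = ⊕{ok,data,more}  (&→⊕)
                [ok]
                  ⊕{done,err,stop} = &{done,err,stop}  (internal→external)
                    [done]
                      X self-dual
                    [err]
                      end self-dual
                    [stop]
                      end self-dual
                [data]
                  !Str = ?Str
                    X self-dual
                [more]
                  !Str = ?Str
                    X self-dual
            [ok]
              !Int = ?Int
                ?Unit = !Unit
                  X self-dual

?Bool.!Unit.μX.&{ok: ?Int.&{ack: ⊕{stop: end, retry: X}, more: &{data: X, ok: X, retry: X}, data: ?Int.X}, more: ⊕{data: ⊕{ok: &{done: X, err: end, stop: end}, data: ?Str.X, more: ?Str.X}, ok: ?Int.!Unit.X}}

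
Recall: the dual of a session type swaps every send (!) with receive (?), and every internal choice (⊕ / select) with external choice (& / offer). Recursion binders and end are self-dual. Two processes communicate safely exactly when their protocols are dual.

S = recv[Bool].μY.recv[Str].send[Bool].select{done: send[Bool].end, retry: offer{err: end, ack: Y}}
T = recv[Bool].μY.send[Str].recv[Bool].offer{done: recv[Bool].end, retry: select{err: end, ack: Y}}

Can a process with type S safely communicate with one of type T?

recv[Bool] | recv[Bool]  ✗ same direction on both sides — not dual

NO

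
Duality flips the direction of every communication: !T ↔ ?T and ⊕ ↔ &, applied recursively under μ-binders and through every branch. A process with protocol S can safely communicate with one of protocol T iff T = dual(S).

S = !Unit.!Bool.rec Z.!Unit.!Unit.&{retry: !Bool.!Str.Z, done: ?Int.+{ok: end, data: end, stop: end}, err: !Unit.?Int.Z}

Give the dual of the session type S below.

!Unit = ?Unit
  !Bool = ?Bool
    rec Z = rec Z  (μ self-dual)
      !Unit = ?Unit
        !Unit = ?Unit
          &{retry,done,err} = +{retry,done,err}  (offer→select)
            • retry:
              !Bool = ?Bool
                !Str = ?Str
                  dual(Z) = Z
            • done:
              ?Int = !Int
                +{ok,data,stop} = &{ok,data,stop}  (internal→external)
                  • ok:
                    dual(end) = end
                  • data:
                    dual(end) = end
                  • stop:
                    dual(end) = end
            • err:
              !Unit = ?Unit
                ?Int = !Int
                  dual(Z) = Z

?Unit.?Bool.rec Z.?Unit.?Unit.+{retry: ?Bool.?Str.Z, done: !Int.&{ok: end, data: end, stop: end}, err: ?Unit.!Int.Z}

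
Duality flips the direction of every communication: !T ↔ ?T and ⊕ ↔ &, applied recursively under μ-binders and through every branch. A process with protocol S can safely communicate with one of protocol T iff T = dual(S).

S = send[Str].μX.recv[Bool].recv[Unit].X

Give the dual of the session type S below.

recv[Str].μX.send[Bool].send[Unit].X

send[Str] → recv[Str]
  μX → μX  (rec unchanged)
    recv[Bool] → send[Bool]
      recv[Unit] → send[Unit]
        X self-dual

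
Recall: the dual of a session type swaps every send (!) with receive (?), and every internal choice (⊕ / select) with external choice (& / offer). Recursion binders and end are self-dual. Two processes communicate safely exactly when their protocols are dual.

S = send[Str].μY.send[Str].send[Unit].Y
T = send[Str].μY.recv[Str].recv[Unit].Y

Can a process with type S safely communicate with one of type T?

NO

send[Str] | send[Str]  ✗ same direction on both sides — not dual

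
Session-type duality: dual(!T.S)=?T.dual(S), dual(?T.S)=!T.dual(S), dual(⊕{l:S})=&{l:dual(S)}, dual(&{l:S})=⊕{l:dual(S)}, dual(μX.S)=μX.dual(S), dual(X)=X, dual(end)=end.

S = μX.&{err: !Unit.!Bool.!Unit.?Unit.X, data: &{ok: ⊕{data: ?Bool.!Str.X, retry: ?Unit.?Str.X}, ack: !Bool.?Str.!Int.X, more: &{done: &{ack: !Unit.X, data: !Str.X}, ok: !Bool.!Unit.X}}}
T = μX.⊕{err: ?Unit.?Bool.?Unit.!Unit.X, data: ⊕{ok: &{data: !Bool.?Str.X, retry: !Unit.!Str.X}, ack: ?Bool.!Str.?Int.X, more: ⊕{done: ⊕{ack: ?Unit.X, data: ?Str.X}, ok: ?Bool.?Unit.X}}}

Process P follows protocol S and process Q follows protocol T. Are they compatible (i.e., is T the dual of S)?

μX | μX  ok (binder kept)
  &{err,data} | ⊕{err,data}  ok same labels
    • err:
      !Unit | ?Unit  ok
        !Bool | ?Bool  ok
          !Unit | ?Unit  ok
            ?Unit | !Unit  ok
              X | X  ok
    • data:
      &{ok,ack,more} | ⊕{ok,ack,more}  ok same labels
        • ok:
          ⊕{data,retry} | &{data,retry}  ok same labels
            • data:
              ?Bool | !Bool  ok
                !Str | ?Str  ok
                  X | X  ok
            • retry:
              ?Unit | !Unit  ok
                ?Str | !Str  ok
                  X | X  ok
        • ack:
          !Bool | ?Bool  ok
            ?Str | !Str  ok
              !Int | ?Int  ok
                X | X  ok
        • more:
          &{done,ok} | ⊕{done,ok}  ok same labels
            • done:
              &{ack,data} | ⊕{ack,data}  ok same labels
                • ack:
                  !Unit | ?Unit  ok
                    X | X  ok
                • data:
                  !Str | ?Str  ok
                    X | X  ok
            • ok:
              !Bool | ?Bool  ok
                !Unit | ?Unit  ok
                  X | X  ok

YES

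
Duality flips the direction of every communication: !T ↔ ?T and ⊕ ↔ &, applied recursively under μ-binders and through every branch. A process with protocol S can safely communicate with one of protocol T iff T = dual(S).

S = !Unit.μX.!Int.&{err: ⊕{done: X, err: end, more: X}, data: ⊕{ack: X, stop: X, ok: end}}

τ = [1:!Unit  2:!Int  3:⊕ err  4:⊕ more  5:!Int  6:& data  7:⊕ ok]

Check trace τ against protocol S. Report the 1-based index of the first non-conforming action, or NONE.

3

[1] !Unit  match  cont: μX.…
[2] !Int  match  cont: &{err: ⊕{done: μX.…, err: end, more: μX.…}, data: ⊕{ack: μX.…, stop: μX.…, ok: end}}
[3] got ⊕ err, protocol expects & err or & data  ✗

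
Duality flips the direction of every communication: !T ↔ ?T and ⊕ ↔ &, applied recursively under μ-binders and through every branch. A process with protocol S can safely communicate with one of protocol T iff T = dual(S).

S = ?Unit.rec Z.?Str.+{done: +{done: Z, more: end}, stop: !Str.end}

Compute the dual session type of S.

!Unit.rec Z.!Str.&{done: &{done: Z, more: end}, stop: ?Str.end}

?Unit = !Unit
  rec Z = rec Z  (μ self-dual)
    ?Str = !Str
      +{done,stop} = &{done,stop}  (⊕→&)
        [done]
          +{done,more} = &{done,more}  (⊕→&)
            [done]
              Z ↦ Z
            [more]
              end ↦ end
        [stop]
          !Str = ?Str
            end ↦ end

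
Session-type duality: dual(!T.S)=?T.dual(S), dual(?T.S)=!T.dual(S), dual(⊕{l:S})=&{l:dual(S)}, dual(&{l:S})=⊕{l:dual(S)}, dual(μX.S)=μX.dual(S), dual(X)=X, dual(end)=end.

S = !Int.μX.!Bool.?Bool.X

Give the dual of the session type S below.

?Int.μX.?Bool.!Bool.X

!Int → ?Int
  μX → μX  (μ self-dual)
    !Bool → ?Bool
      ?Bool → !Bool
        X ↦ X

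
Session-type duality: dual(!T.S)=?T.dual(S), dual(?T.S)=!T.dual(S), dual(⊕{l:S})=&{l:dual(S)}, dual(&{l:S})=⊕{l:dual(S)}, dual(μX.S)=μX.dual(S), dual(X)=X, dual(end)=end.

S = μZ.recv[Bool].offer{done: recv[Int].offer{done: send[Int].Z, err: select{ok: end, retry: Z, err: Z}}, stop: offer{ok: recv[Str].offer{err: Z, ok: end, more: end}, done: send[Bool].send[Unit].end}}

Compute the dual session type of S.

μZ.send[Bool].select{done: send[Int].select{done: recv[Int].Z, err: offer{ok: end, retry: Z, err: Z}}, stop: select{ok: send[Str].select{err: Z, ok: end, more: end}, done: recv[Bool].recv[Unit].end}}

μZ ↦ μZ  (binder kept)
  recv[Bool] ↦ send[Bool]
    offer{done,stop} ↦ select{done,stop}  (offer→select)
      case done:
        recv[Int] ↦ send[Int]
          offer{done,err} ↦ select{done,err}  (offer→select)
            case done:
              send[Int] ↦ recv[Int]
                Z self-dual
            case err:
              select{ok,retry,err} ↦ offer{ok,retry,err}  (select→offer)
                case ok:
                  end self-dual
                case retry:
                  Z self-dual
                case err:
                  Z self-dual
      case stop:
        offer{ok,done} ↦ select{ok,done}  (offer→select)
          case ok:
            recv[Str] ↦ send[Str]
              offer{err,ok,more} ↦ select{err,ok,more}  (offer→select)
                case err:
                  Z self-dual
                case ok:
                  end self-dual
                case more:
                  end self-dual
          case done:
            send[Bool] ↦ recv[Bool]
              send[Unit] ↦ recv[Unit]
                end self-dual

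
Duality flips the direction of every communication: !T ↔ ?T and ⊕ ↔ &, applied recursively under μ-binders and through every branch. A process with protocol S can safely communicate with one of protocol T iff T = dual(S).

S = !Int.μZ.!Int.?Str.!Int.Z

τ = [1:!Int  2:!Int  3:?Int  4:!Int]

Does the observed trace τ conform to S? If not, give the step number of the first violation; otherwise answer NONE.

@1 !Int  match  now at μZ.…
@2 !Int  match  now at ?Str.!Int.μZ.…
@3 got ?Int, protocol expects ?Str  ✗

3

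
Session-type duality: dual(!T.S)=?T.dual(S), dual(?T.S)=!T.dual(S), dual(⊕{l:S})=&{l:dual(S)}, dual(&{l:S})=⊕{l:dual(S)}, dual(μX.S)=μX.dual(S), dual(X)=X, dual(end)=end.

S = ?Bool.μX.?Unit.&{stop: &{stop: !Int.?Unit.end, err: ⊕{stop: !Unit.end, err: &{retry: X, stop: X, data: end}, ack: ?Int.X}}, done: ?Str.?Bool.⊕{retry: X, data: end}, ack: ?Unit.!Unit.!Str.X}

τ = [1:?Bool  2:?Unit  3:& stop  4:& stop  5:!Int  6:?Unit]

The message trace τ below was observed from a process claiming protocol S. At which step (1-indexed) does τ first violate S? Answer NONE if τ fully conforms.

NONE

step 1: ?Bool  match  now at μX.…
step 2: ?Unit  match  now at &{stop: &{stop: !Int.?Unit.end, err: ⊕{stop: !Unit.end, err: &{retry: μX.…, stop: μX.…, data: end}, ack: ?Int.μX.…}}, done: ?Str.?Bool.⊕{retry: μX.…, data: end}, ack: ?Unit.!Unit.!Str.μX.…}
step 3: & stop  match  now at &{stop: !Int.?Unit.end, err: ⊕{stop: !Unit.end, err: &{retry: μX.…, stop: μX.…, data: end}, ack: ?Int.μX.…}}
step 4: & stop  match  now at !Int.?Unit.end
step 5: !Int  match  now at ?Unit.end
step 6: ?Unit  match  now at end
τ conforms to S (length 6)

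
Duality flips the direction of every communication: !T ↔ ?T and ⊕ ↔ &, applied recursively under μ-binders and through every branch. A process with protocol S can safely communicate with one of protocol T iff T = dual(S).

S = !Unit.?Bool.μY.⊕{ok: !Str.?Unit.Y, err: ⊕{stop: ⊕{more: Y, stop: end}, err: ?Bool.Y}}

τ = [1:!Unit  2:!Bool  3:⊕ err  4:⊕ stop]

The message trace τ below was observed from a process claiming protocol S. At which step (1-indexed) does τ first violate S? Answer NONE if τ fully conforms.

2

@1 !Unit  ok  now at ?Bool.μY.…
@2 got !Bool, protocol expects ?Bool  ✗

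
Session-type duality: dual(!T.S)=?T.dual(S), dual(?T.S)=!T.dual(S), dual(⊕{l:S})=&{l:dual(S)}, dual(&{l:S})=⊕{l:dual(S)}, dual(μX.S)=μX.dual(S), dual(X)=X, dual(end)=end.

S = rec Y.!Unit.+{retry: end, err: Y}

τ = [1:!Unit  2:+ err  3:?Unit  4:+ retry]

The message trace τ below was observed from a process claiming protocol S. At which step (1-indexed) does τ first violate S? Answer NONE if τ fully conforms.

step 1: !Unit  ok  now at +{retry: end, err: rec Y.…}
step 2: + err  ok  now at rec Y.…
step 3: got ?Unit, protocol expects !Unit  ✗

3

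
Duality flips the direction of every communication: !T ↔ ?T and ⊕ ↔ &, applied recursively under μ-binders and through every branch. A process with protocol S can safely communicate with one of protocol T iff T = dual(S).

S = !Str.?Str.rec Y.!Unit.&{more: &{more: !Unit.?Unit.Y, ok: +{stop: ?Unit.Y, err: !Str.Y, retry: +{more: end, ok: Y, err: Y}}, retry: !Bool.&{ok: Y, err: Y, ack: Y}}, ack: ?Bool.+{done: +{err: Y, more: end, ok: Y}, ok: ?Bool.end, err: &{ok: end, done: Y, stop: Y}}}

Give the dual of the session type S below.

!Str → ?Str
  ?Str → !Str
    rec Y → rec Y  (binder kept)
      !Unit → ?Unit
        &{more,ack} → +{more,ack}  (offer→select)
          • more:
            &{more,ok,retry} → +{more,ok,retry}  (offer→select)
              • more:
                !Unit → ?Unit
                  ?Unit → !Unit
                    Y self-dual
              • ok:
                +{stop,err,retry} → &{stop,err,retry}  (⊕→&)
                  • stop:
                    ?Unit → !Unit
                      Y self-dual
                  • err:
                    !Str → ?Str
                      Y self-dual
                  • retry:
                    +{more,ok,err} → &{more,ok,err}  (⊕→&)
                      • more:
                        end self-dual
                      • ok:
                        Y self-dual
                      • err:
                        Y self-dual
              • retry:
                !Bool → ?Bool
                  &{ok,err,ack} → +{ok,err,ack}  (offer→select)
                    • ok:
                      Y self-dual
                    • err:
                      Y self-dual
                    • ack:
                      Y self-dual
          • ack:
            ?Bool → !Bool
              +{done,ok,err} → &{done,ok,err}  (⊕→&)
                • done:
                  +{err,more,ok} → &{err,more,ok}  (⊕→&)
                    • err:
                      Y self-dual
                    • more:
                      end self-dual
                    • ok:
                      Y self-dual
                • ok:
                  ?Bool → !Bool
                    end self-dual
                • err:
                  &{ok,done,stop} → +{ok,done,stop}  (offer→select)
                    • ok:
                      end self-dual
                    • done:
                      Y self-dual
                    • stop:
                      Y self-dual

?Str.!Str.rec Y.?Unit.+{more: +{more: ?Unit.!Unit.Y, ok: &{stop: !Unit.Y, err: ?Str.Y, retry: &{more: end, ok: Y, err: Y}}, retry: ?Bool.+{ok: Y, err: Y, ack: Y}}, ack: !Bool.&{done: &{err: Y, more: end, ok: Y}, ok: !Bool.end, err: +{ok: end, done: Y, stop: Y}}}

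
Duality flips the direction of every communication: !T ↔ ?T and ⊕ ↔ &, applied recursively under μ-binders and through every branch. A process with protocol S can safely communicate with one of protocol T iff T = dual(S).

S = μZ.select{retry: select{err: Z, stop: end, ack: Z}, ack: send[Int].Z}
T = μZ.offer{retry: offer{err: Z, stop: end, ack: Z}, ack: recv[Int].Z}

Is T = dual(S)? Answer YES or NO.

μZ vs μZ  ok (binder kept)
  select{retry,ack} vs offer{retry,ack}  ok same labels
    case retry:
      select{err,stop,ack} vs offer{err,stop,ack}  ok same labels
        case err:
          Z vs Z  ok
        case stop:
          end vs end  ok
        case ack:
          Z vs Z  ok
    case ack:
      send[Int] vs recv[Int]  ok
        Z vs Z  ok

YES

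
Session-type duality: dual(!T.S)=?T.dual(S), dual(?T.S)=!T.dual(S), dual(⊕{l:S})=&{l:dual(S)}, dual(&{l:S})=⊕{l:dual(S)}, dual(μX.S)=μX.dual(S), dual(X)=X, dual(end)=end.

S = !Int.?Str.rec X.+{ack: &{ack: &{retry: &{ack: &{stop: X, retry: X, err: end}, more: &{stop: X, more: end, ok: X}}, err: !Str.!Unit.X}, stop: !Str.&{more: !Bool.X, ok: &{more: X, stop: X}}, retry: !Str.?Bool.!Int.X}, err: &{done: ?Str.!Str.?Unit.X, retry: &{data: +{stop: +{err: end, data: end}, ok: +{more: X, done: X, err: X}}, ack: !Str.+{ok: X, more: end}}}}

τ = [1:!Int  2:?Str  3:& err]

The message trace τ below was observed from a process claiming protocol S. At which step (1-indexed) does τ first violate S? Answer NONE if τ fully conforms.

3

[1] !Int  match  now at ?Str.rec X.…
[2] ?Str  match  now at rec X.…
[3] got & err, protocol expects + ack or + err  ✗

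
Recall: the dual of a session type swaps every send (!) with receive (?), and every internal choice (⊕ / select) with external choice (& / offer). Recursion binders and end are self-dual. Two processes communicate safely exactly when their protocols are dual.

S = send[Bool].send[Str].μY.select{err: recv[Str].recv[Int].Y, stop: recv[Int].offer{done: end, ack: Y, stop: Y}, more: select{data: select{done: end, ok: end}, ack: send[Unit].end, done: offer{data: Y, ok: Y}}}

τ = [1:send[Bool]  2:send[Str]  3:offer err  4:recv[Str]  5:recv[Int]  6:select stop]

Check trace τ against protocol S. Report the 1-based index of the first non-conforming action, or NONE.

3

step 1: send[Bool]  ok  cont: send[Str].μY.…
step 2: send[Str]  ok  cont: μY.…
step 3: got offer err, protocol expects select err or select stop or select more  ✗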